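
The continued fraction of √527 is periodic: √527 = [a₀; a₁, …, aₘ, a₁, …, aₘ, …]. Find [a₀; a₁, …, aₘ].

a₀ = ⌊√527⌋ = 22.

[22; 1, 21, 1, 44]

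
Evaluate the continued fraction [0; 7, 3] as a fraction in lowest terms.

3/22

Fold from the inside: start with 3/1.
  7 + 1/3 = 22/3
  0 + 3/22 = 3/22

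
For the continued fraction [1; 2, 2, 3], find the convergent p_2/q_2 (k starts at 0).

Using pₖ = aₖpₖ₋₁ + pₖ₋₂, qₖ = aₖqₖ₋₁ + qₖ₋₂ (with p₋₁=1, p₋₂=0, q₋₁=0, q₋₂=1):
  k=0: a=1, p=1, q=1
  k=1: a=2, p=3, q=2
  k=2: a=2, p=7, q=5

7/5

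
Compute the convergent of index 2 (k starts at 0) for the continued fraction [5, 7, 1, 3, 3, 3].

41/8

Using pₖ = aₖpₖ₋₁ + pₖ₋₂, qₖ = aₖqₖ₋₁ + qₖ₋₂ (with p₋₁=1, p₋₂=0, q₋₁=0, q₋₂=1):
  k=0: a=5, p=5, q=1
  k=1: a=7, p=36, q=7
  k=2: a=1, p=41, q=8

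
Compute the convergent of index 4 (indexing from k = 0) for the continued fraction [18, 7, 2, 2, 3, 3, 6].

Using pₖ = aₖpₖ₋₁ + pₖ₋₂, qₖ = aₖqₖ₋₁ + qₖ₋₂ (with p₋₁=1, p₋₂=0, q₋₁=0, q₋₂=1):
  k=0: a=18, p=18, q=1
  k=1: a=7, p=127, q=7
  k=2: a=2, p=272, q=15
  k=3: a=2, p=671, q=37
  k=4: a=3, p=2285, q=126

2285/126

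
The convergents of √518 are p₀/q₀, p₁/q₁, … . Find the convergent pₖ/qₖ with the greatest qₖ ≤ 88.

1798/79

√518 = [22; 1, 3, 6, 3, 1, 44, …] (period length 6).
Convergents:
  p_0/q_0 = 22/1
  p_1/q_1 = 23/1
  p_2/q_2 = 91/4
  p_3/q_3 = 569/25
  p_4/q_4 = 1798/79
  p_5/q_5 = 2367/104
q_4 = 79 ≤ 88 < 104 = q_5, so the answer is 1798/79.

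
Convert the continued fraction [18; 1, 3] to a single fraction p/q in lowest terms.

75/4

Using pₖ = aₖpₖ₋₁ + pₖ₋₂ and qₖ = aₖqₖ₋₁ + qₖ₋₂:
  k=0: a=18, p=18, q=1
  k=1: a=1, p=19, q=1
  k=2: a=3, p=75, q=4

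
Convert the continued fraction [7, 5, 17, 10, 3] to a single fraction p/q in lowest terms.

Fold from the inside: start with 3/1.
  10 + 1/3 = 31/3
  17 + 3/31 = 530/31
  5 + 31/530 = 2681/530
  7 + 530/2681 = 19297/2681

19297/2681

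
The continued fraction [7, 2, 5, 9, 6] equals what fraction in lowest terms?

Fold from the inside: start with 6/1.
  9 + 1/6 = 55/6
  5 + 6/55 = 281/55
  2 + 55/281 = 617/281
  7 + 281/617 = 4600/617

4600/617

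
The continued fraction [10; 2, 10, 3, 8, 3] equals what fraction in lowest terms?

17685/1688

Fold from the inside: start with 3/1.
  8 + 1/3 = 25/3
  3 + 3/25 = 78/25
  10 + 25/78 = 805/78
  2 + 78/805 = 1688/805
  10 + 805/1688 = 17685/1688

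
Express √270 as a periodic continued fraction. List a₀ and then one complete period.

a₀ = ⌊√270⌋ = 16.
With m₀=0, d₀=1 and mₖ₊₁ = dₖaₖ − mₖ, dₖ₊₁ = (n − mₖ₊₁²)/dₖ, aₖ₊₁ = ⌊(a₀+mₖ₊₁)/dₖ₊₁⌋:
  k=1: m=16, d=14, a=2
  k=2: m=12, d=9, a=3
  k=3: m=15, d=5, a=6
  k=4: m=15, d=9, a=3
  k=5: m=12, d=14, a=2
  k=6: m=16, d=1, a=32
d=1 and a=2a₀=32 at k=6, so the next step gives (m, d) = (16, 14) again — its k=1 value — and the period has length 6.

[16; 2, 3, 6, 3, 2, 32]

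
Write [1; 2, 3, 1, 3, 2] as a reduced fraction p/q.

111/77

Using pₖ = aₖpₖ₋₁ + pₖ₋₂ and qₖ = aₖqₖ₋₁ + qₖ₋₂:
  k=0: a=1, p=1, q=1
  k=1: a=2, p=3, q=2
  k=2: a=3, p=10, q=7
  k=3: a=1, p=13, q=9
  k=4: a=3, p=49, q=34
  k=5: a=2, p=111, q=77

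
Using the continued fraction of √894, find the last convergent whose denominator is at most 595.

√894 = [29; 1, 8, 1, 58, …] (period length 4).
Convergents:
  p_0/q_0 = 29/1
  p_1/q_1 = 30/1
  p_2/q_2 = 269/9
  p_3/q_3 = 299/10
  p_4/q_4 = 17611/589
  p_5/q_5 = 17910/599
q_4 = 589 ≤ 595 < 599 = q_5, so the answer is 17611/589.

17611/589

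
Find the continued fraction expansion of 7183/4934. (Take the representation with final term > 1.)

7183 = 1·4934 + 2249
4934 = 2·2249 + 436
2249 = 5·436 + 69
436 = 6·69 + 22
69 = 3·22 + 3
22 = 7·3 + 1
3 = 3·1 + 0  (stop)
So 7183/4934 = [1; 2, 5, 6, 3, 7, 3].

[1; 2, 5, 6, 3, 7, 3]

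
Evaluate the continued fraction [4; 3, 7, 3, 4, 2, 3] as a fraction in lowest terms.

9903/2293

Using pₖ = aₖpₖ₋₁ + pₖ₋₂ and qₖ = aₖqₖ₋₁ + qₖ₋₂:
  k=0: a=4, p=4, q=1
  k=1: a=3, p=13, q=3
  k=2: a=7, p=95, q=22
  k=3: a=3, p=298, q=69
  k=4: a=4, p=1287, q=298
  k=5: a=2, p=2872, q=665
  k=6: a=3, p=9903, q=2293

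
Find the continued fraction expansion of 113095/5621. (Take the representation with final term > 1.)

113095 = 20*5621 + 675
5621 = 8*675 + 221
675 = 3*221 + 12
221 = 18*12 + 5
12 = 2*5 + 2
5 = 2*2 + 1
2 = 2*1 + 0  (stop)
So 113095/5621 = [20; 8, 3, 18, 2, 2, 2].

[20; 8, 3, 18, 2, 2, 2]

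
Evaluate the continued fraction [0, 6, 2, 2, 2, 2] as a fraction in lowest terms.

Using pₖ = aₖpₖ₋₁ + pₖ₋₂ and qₖ = aₖqₖ₋₁ + qₖ₋₂:
  k=0: a=0, p=0, q=1
  k=1: a=6, p=1, q=6
  k=2: a=2, p=2, q=13
  k=3: a=2, p=5, q=32
  k=4: a=2, p=12, q=77
  k=5: a=2, p=29, q=186

29/186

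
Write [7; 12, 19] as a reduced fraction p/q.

1622/229

Fold from the inside: start with 19/1.
  12 + 1/19 = 229/19
  7 + 19/229 = 1622/229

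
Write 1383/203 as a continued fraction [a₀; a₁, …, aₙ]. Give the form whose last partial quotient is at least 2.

[6; 1, 4, 2, 1, 12]

1383 = 6*203 + 165
203 = 1*165 + 38
165 = 4*38 + 13
38 = 2*13 + 12
13 = 1*12 + 1
12 = 12*1 + 0  (stop)
So 1383/203 = [6; 1, 4, 2, 1, 12].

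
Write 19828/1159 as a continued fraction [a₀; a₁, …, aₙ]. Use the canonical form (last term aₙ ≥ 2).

[17; 9, 3, 1, 2, 11]

19828 = 17*1159 + 125
1159 = 9*125 + 34
125 = 3*34 + 23
34 = 1*23 + 11
23 = 2*11 + 1
11 = 11*1 + 0  (stop)
So 19828/1159 = [17; 9, 3, 1, 2, 11].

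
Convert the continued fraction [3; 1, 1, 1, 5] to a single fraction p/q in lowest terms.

Using pₖ = aₖpₖ₋₁ + pₖ₋₂ and qₖ = aₖqₖ₋₁ + qₖ₋₂:
  k=0: a=3, p=3, q=1
  k=1: a=1, p=4, q=1
  k=2: a=1, p=7, q=2
  k=3: a=1, p=11, q=3
  k=4: a=5, p=62, q=17

62/17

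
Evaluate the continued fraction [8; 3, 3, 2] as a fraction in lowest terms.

191/23

Using pₖ = aₖpₖ₋₁ + pₖ₋₂ and qₖ = aₖqₖ₋₁ + qₖ₋₂:
  k=0: a=8, p=8, q=1
  k=1: a=3, p=25, q=3
  k=2: a=3, p=83, q=10
  k=3: a=2, p=191, q=23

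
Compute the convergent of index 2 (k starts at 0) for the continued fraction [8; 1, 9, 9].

Using pₖ = aₖpₖ₋₁ + pₖ₋₂, qₖ = aₖqₖ₋₁ + qₖ₋₂ (with p₋₁=1, p₋₂=0, q₋₁=0, q₋₂=1):
  k=0: a=8, p=8, q=1
  k=1: a=1, p=9, q=1
  k=2: a=9, p=89, q=10

89/10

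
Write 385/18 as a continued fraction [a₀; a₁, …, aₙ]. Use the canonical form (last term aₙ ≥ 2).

385 = 21*18 + 7
18 = 2*7 + 4
7 = 1*4 + 3
4 = 1*3 + 1
3 = 3*1 + 0  (stop)
So 385/18 = [21; 2, 1, 1, 3].

[21; 2, 1, 1, 3]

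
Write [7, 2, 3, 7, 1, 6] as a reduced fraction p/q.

Using pₖ = aₖpₖ₋₁ + pₖ₋₂ and qₖ = aₖqₖ₋₁ + qₖ₋₂:
  k=0: a=7, p=7, q=1
  k=1: a=2, p=15, q=2
  k=2: a=3, p=52, q=7
  k=3: a=7, p=379, q=51
  k=4: a=1, p=431, q=58
  k=5: a=6, p=2965, q=399

2965/399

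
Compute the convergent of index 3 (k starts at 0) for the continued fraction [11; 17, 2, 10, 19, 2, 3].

4058/367

Using pₖ = aₖpₖ₋₁ + pₖ₋₂, qₖ = aₖqₖ₋₁ + qₖ₋₂ (with p₋₁=1, p₋₂=0, q₋₁=0, q₋₂=1):
  k=0: a=11, p=11, q=1
  k=1: a=17, p=188, q=17
  k=2: a=2, p=387, q=35
  k=3: a=10, p=4058, q=367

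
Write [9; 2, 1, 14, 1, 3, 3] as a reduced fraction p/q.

Fold from the inside: start with 3/1.
  3 + 1/3 = 10/3
  1 + 3/10 = 13/10
  14 + 10/13 = 192/13
  1 + 13/192 = 205/192
  2 + 192/205 = 602/205
  9 + 205/602 = 5623/602

5623/602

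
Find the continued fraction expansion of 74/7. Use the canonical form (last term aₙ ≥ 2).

[10; 1, 1, 3]

74 = 10×7 + 4
7 = 1×4 + 3
4 = 1×3 + 1
3 = 3×1 + 0  (stop)
So 74/7 = [10; 1, 1, 3].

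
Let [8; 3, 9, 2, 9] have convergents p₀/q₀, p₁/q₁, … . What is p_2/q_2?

233/28

Using pₖ = aₖpₖ₋₁ + pₖ₋₂, qₖ = aₖqₖ₋₁ + qₖ₋₂ (with p₋₁=1, p₋₂=0, q₋₁=0, q₋₂=1):
  k=0: a=8, p=8, q=1
  k=1: a=3, p=25, q=3
  k=2: a=9, p=233, q=28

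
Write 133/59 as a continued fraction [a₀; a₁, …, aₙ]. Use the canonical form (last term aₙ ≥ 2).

[2; 3, 1, 14]

133 = 2·59 + 15
59 = 3·15 + 14
15 = 1·14 + 1
14 = 14·1 + 0  (stop)
So 133/59 = [2; 3, 1, 14].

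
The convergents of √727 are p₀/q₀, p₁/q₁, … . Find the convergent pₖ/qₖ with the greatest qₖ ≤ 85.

√727 = [26; 1, 25, 1, 52, …] (period length 4).
Convergents:
  p_0/q_0 = 26/1
  p_1/q_1 = 27/1
  p_2/q_2 = 701/26
  p_3/q_3 = 728/27
  p_4/q_4 = 38557/1430
q_3 = 27 ≤ 85 < 1430 = q_4, so the answer is 728/27.

728/27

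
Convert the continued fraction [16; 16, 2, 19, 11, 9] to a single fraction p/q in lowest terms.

Using pₖ = aₖpₖ₋₁ + pₖ₋₂ and qₖ = aₖqₖ₋₁ + qₖ₋₂:
  k=0: a=16, p=16, q=1
  k=1: a=16, p=257, q=16
  k=2: a=2, p=530, q=33
  k=3: a=19, p=10327, q=643
  k=4: a=11, p=114127, q=7106
  k=5: a=9, p=1037470, q=64597

1037470/64597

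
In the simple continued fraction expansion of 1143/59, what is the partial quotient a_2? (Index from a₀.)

1143 = 19·59 + 22   →  a_0 = 19
59 = 2·22 + 15   →  a_1 = 2
22 = 1·15 + 7   →  a_2 = 1

1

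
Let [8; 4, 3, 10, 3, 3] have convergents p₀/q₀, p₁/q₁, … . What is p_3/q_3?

Using pₖ = aₖpₖ₋₁ + pₖ₋₂, qₖ = aₖqₖ₋₁ + qₖ₋₂ (with p₋₁=1, p₋₂=0, q₋₁=0, q₋₂=1):
  k=0: a=8, p=8, q=1
  k=1: a=4, p=33, q=4
  k=2: a=3, p=107, q=13
  k=3: a=10, p=1103, q=134

1103/134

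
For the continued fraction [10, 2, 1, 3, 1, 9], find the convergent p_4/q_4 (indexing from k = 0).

145/14

Using pₖ = aₖpₖ₋₁ + pₖ₋₂, qₖ = aₖqₖ₋₁ + qₖ₋₂ (with p₋₁=1, p₋₂=0, q₋₁=0, q₋₂=1):
  k=0: a=10, p=10, q=1
  k=1: a=2, p=21, q=2
  k=2: a=1, p=31, q=3
  k=3: a=3, p=114, q=11
  k=4: a=1, p=145, q=14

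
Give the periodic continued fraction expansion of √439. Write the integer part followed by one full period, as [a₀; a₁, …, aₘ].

[20; 1, 19, 1, 40]

a₀ = ⌊√439⌋ = 20.
With m₀=0, d₀=1 and mₖ₊₁ = dₖaₖ − mₖ, dₖ₊₁ = (n − mₖ₊₁²)/dₖ, aₖ₊₁ = ⌊(a₀+mₖ₊₁)/dₖ₊₁⌋:
  k=1: m=20, d=39, a=1
  k=2: m=19, d=2, a=19
  k=3: m=19, d=39, a=1
  k=4: m=20, d=1, a=40
d=1 and a=2a₀=40 at k=4, so the next step gives (m, d) = (20, 39) again — its k=1 value — and the period has length 4.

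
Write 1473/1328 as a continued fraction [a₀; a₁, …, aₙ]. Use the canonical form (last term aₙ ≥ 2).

[1; 9, 6, 3, 3, 2]

1473 = 1·1328 + 145
1328 = 9·145 + 23
145 = 6·23 + 7
23 = 3·7 + 2
7 = 3·2 + 1
2 = 2·1 + 0  (stop)
So 1473/1328 = [1; 9, 6, 3, 3, 2].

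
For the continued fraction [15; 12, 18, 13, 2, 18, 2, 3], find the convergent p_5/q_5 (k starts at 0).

1639924/108727

Using pₖ = aₖpₖ₋₁ + pₖ₋₂, qₖ = aₖqₖ₋₁ + qₖ₋₂ (with p₋₁=1, p₋₂=0, q₋₁=0, q₋₂=1):
  k=0: a=15, p=15, q=1
  k=1: a=12, p=181, q=12
  k=2: a=18, p=3273, q=217
  k=3: a=13, p=42730, q=2833
  k=4: a=2, p=88733, q=5883
  k=5: a=18, p=1639924, q=108727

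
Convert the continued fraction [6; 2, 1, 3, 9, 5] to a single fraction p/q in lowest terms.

3315/521

Using pₖ = aₖpₖ₋₁ + pₖ₋₂ and qₖ = aₖqₖ₋₁ + qₖ₋₂:
  k=0: a=6, p=6, q=1
  k=1: a=2, p=13, q=2
  k=2: a=1, p=19, q=3
  k=3: a=3, p=70, q=11
  k=4: a=9, p=649, q=102
  k=5: a=5, p=3315, q=521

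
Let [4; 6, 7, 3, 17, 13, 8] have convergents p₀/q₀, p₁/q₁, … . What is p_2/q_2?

Using pₖ = aₖpₖ₋₁ + pₖ₋₂, qₖ = aₖqₖ₋₁ + qₖ₋₂ (with p₋₁=1, p₋₂=0, q₋₁=0, q₋₂=1):
  k=0: a=4, p=4, q=1
  k=1: a=6, p=25, q=6
  k=2: a=7, p=179, q=43

179/43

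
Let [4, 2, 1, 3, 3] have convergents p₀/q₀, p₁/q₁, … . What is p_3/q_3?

48/11

Using pₖ = aₖpₖ₋₁ + pₖ₋₂, qₖ = aₖqₖ₋₁ + qₖ₋₂ (with p₋₁=1, p₋₂=0, q₋₁=0, q₋₂=1):
  k=0: a=4, p=4, q=1
  k=1: a=2, p=9, q=2
  k=2: a=1, p=13, q=3
  k=3: a=3, p=48, q=11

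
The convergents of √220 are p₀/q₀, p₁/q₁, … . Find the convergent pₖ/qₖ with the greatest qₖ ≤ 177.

2566/173

√220 = [14; 1, 4, 1, 28, …] (period length 4).
Convergents:
  p_0/q_0 = 14/1
  p_1/q_1 = 15/1
  p_2/q_2 = 74/5
  p_3/q_3 = 89/6
  p_4/q_4 = 2566/173
  p_5/q_5 = 2655/179
q_4 = 173 ≤ 177 < 179 = q_5, so the answer is 2566/173.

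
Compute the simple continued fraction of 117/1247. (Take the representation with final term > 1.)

117 = 0×1247 + 117
1247 = 10×117 + 77
117 = 1×77 + 40
77 = 1×40 + 37
40 = 1×37 + 3
37 = 12×3 + 1
3 = 3×1 + 0  (stop)
So 117/1247 = [0; 10, 1, 1, 1, 12, 3].

[0; 10, 1, 1, 1, 12, 3]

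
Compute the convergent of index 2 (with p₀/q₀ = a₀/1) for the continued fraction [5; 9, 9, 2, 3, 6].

419/82

Using pₖ = aₖpₖ₋₁ + pₖ₋₂, qₖ = aₖqₖ₋₁ + qₖ₋₂ (with p₋₁=1, p₋₂=0, q₋₁=0, q₋₂=1):
  k=0: a=5, p=5, q=1
  k=1: a=9, p=46, q=9
  k=2: a=9, p=419, q=82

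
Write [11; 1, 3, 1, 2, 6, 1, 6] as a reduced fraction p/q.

Fold from the inside: start with 6/1.
  1 + 1/6 = 7/6
  6 + 6/7 = 48/7
  2 + 7/48 = 103/48
  1 + 48/103 = 151/103
  3 + 103/151 = 556/151
  1 + 151/556 = 707/556
  11 + 556/707 = 8333/707

8333/707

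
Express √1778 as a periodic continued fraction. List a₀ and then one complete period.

[42; 6, 84]

a₀ = ⌊√1778⌋ = 42.
With m₀=0, d₀=1 and mₖ₊₁ = dₖaₖ − mₖ, dₖ₊₁ = (n − mₖ₊₁²)/dₖ, aₖ₊₁ = ⌊(a₀+mₖ₊₁)/dₖ₊₁⌋:
  k=1: m=42, d=14, a=6
  k=2: m=42, d=1, a=84
d=1 and a=2a₀=84 at k=2, so the next step gives (m, d) = (42, 14) again — its k=1 value — and the period has length 2.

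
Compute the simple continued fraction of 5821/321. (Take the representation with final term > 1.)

[18; 7, 2, 6, 1, 2]

5821 = 18*321 + 43
321 = 7*43 + 20
43 = 2*20 + 3
20 = 6*3 + 2
3 = 1*2 + 1
2 = 2*1 + 0  (stop)
So 5821/321 = [18; 7, 2, 6, 1, 2].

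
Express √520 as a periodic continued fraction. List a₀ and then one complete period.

a₀ = ⌊√520⌋ = 22.
With m₀=0, d₀=1 and mₖ₊₁ = dₖaₖ − mₖ, dₖ₊₁ = (n − mₖ₊₁²)/dₖ, aₖ₊₁ = ⌊(a₀+mₖ₊₁)/dₖ₊₁⌋:
  k=1: m=22, d=36, a=1
  k=2: m=14, d=9, a=4
  k=3: m=22, d=4, a=11
  k=4: m=22, d=9, a=4
  k=5: m=14, d=36, a=1
  k=6: m=22, d=1, a=44
d=1 and a=2a₀=44 at k=6, so the next step gives (m, d) = (22, 36) again — its k=1 value — and the period has length 6.

[22; 1, 4, 11, 4, 1, 44]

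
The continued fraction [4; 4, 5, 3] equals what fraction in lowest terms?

284/67

Fold from the inside: start with 3/1.
  5 + 1/3 = 16/3
  4 + 3/16 = 67/16
  4 + 16/67 = 284/67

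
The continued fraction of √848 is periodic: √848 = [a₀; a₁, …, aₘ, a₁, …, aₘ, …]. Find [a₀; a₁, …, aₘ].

[29; 8, 3, 3, 3, 8, 58]

a₀ = ⌊√848⌋ = 29.
With m₀=0, d₀=1 and mₖ₊₁ = dₖaₖ − mₖ, dₖ₊₁ = (n − mₖ₊₁²)/dₖ, aₖ₊₁ = ⌊(a₀+mₖ₊₁)/dₖ₊₁⌋:
  k=1: m=29, d=7, a=8
  k=2: m=27, d=17, a=3
  k=3: m=24, d=16, a=3
  k=4: m=24, d=17, a=3
  k=5: m=27, d=7, a=8
  k=6: m=29, d=1, a=58
d=1 and a=2a₀=58 at k=6, so the next step gives (m, d) = (29, 7) again — its k=1 value — and the period has length 6.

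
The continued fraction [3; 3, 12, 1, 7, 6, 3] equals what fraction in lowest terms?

20425/6143

Using pₖ = aₖpₖ₋₁ + pₖ₋₂ and qₖ = aₖqₖ₋₁ + qₖ₋₂:
  k=0: a=3, p=3, q=1
  k=1: a=3, p=10, q=3
  k=2: a=12, p=123, q=37
  k=3: a=1, p=133, q=40
  k=4: a=7, p=1054, q=317
  k=5: a=6, p=6457, q=1942
  k=6: a=3, p=20425, q=6143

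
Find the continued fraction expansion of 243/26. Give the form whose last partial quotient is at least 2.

243 = 9·26 + 9
26 = 2·9 + 8
9 = 1·8 + 1
8 = 8·1 + 0  (stop)
So 243/26 = [9; 2, 1, 8].

[9; 2, 1, 8]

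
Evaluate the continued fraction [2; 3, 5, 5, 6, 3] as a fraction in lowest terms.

Using pₖ = aₖpₖ₋₁ + pₖ₋₂ and qₖ = aₖqₖ₋₁ + qₖ₋₂:
  k=0: a=2, p=2, q=1
  k=1: a=3, p=7, q=3
  k=2: a=5, p=37, q=16
  k=3: a=5, p=192, q=83
  k=4: a=6, p=1189, q=514
  k=5: a=3, p=3759, q=1625

3759/1625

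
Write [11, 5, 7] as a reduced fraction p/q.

Fold from the inside: start with 7/1.
  5 + 1/7 = 36/7
  11 + 7/36 = 403/36

403/36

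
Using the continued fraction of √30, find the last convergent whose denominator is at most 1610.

5291/966

√30 = [5; 2, 10, …] (period length 2).
Convergents:
  p_0/q_0 = 5/1
  p_1/q_1 = 11/2
  p_2/q_2 = 115/21
  p_3/q_3 = 241/44
  p_4/q_4 = 2525/461
  p_5/q_5 = 5291/966
  p_6/q_6 = 55435/10121
q_5 = 966 ≤ 1610 < 10121 = q_6, so the answer is 5291/966.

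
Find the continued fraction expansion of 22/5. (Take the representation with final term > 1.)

22 = 4×5 + 2
5 = 2×2 + 1
2 = 2×1 + 0  (stop)
So 22/5 = [4; 2, 2].

[4; 2, 2]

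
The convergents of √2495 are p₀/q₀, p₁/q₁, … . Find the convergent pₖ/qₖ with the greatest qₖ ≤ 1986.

√2495 = [49; 1, 18, 1, 98, …] (period length 4).
Convergents:
  p_0/q_0 = 49/1
  p_1/q_1 = 50/1
  p_2/q_2 = 949/19
  p_3/q_3 = 999/20
  p_4/q_4 = 98851/1979
  p_5/q_5 = 99850/1999
q_4 = 1979 ≤ 1986 < 1999 = q_5, so the answer is 98851/1979.

98851/1979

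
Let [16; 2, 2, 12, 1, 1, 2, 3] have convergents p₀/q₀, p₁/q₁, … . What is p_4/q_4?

Using pₖ = aₖpₖ₋₁ + pₖ₋₂, qₖ = aₖqₖ₋₁ + qₖ₋₂ (with p₋₁=1, p₋₂=0, q₋₁=0, q₋₂=1):
  k=0: a=16, p=16, q=1
  k=1: a=2, p=33, q=2
  k=2: a=2, p=82, q=5
  k=3: a=12, p=1017, q=62
  k=4: a=1, p=1099, q=67

1099/67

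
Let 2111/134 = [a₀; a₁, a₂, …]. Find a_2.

2111 = 15·134 + 101   →  a_0 = 15
134 = 1·101 + 33   →  a_1 = 1
101 = 3·33 + 2   →  a_2 = 3

3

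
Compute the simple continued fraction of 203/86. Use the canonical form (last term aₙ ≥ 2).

203 = 2·86 + 31
86 = 2·31 + 24
31 = 1·24 + 7
24 = 3·7 + 3
7 = 2·3 + 1
3 = 3·1 + 0  (stop)
So 203/86 = [2; 2, 1, 3, 2, 3].

[2; 2, 1, 3, 2, 3]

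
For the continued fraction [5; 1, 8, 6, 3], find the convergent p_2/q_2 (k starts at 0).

53/9

Using pₖ = aₖpₖ₋₁ + pₖ₋₂, qₖ = aₖqₖ₋₁ + qₖ₋₂ (with p₋₁=1, p₋₂=0, q₋₁=0, q₋₂=1):
  k=0: a=5, p=5, q=1
  k=1: a=1, p=6, q=1
  k=2: a=8, p=53, q=9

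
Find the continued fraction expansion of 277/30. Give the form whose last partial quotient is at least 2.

277 = 9*30 + 7
30 = 4*7 + 2
7 = 3*2 + 1
2 = 2*1 + 0  (stop)
So 277/30 = [9; 4, 3, 2].

[9; 4, 3, 2]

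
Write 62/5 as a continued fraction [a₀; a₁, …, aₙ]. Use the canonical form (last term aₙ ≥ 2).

62 = 12*5 + 2
5 = 2*2 + 1
2 = 2*1 + 0  (stop)
So 62/5 = [12; 2, 2].

[12; 2, 2]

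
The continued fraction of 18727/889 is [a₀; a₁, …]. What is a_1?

15

18727 = 21·889 + 58   →  a_0 = 21
889 = 15·58 + 19   →  a_1 = 15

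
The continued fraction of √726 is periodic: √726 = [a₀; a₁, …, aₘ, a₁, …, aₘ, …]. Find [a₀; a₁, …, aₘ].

a₀ = ⌊√726⌋ = 26.
With m₀=0, d₀=1 and mₖ₊₁ = dₖaₖ − mₖ, dₖ₊₁ = (n − mₖ₊₁²)/dₖ, aₖ₊₁ = ⌊(a₀+mₖ₊₁)/dₖ₊₁⌋:
  k=1: m=26, d=50, a=1
  k=2: m=24, d=3, a=16
  k=3: m=24, d=50, a=1
  k=4: m=26, d=1, a=52
d=1 and a=2a₀=52 at k=4, so the next step gives (m, d) = (26, 50) again — its k=1 value — and the period has length 4.

[26; 1, 16, 1, 52]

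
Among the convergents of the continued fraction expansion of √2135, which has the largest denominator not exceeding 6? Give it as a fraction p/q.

231/5

√2135 = [46; 4, 1, 5, 1, 4, 92, …] (period length 6).
Convergents:
  p_0/q_0 = 46/1
  p_1/q_1 = 185/4
  p_2/q_2 = 231/5
  p_3/q_3 = 1340/29
q_2 = 5 ≤ 6 < 29 = q_3, so the answer is 231/5.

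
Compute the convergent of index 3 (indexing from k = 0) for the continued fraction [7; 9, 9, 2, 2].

Using pₖ = aₖpₖ₋₁ + pₖ₋₂, qₖ = aₖqₖ₋₁ + qₖ₋₂ (with p₋₁=1, p₋₂=0, q₋₁=0, q₋₂=1):
  k=0: a=7, p=7, q=1
  k=1: a=9, p=64, q=9
  k=2: a=9, p=583, q=82
  k=3: a=2, p=1230, q=173

1230/173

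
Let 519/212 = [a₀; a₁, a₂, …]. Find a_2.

4

519 = 2·212 + 95   →  a_0 = 2
212 = 2·95 + 22   →  a_1 = 2
95 = 4·22 + 7   →  a_2 = 4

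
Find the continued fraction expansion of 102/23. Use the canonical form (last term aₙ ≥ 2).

102 = 4*23 + 10
23 = 2*10 + 3
10 = 3*3 + 1
3 = 3*1 + 0  (stop)
So 102/23 = [4; 2, 3, 3].

[4; 2, 3, 3]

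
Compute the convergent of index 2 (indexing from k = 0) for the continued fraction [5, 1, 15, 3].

95/16

Using pₖ = aₖpₖ₋₁ + pₖ₋₂, qₖ = aₖqₖ₋₁ + qₖ₋₂ (with p₋₁=1, p₋₂=0, q₋₁=0, q₋₂=1):
  k=0: a=5, p=5, q=1
  k=1: a=1, p=6, q=1
  k=2: a=15, p=95, q=16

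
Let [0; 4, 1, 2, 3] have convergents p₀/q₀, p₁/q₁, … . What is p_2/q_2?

Using pₖ = aₖpₖ₋₁ + pₖ₋₂, qₖ = aₖqₖ₋₁ + qₖ₋₂ (with p₋₁=1, p₋₂=0, q₋₁=0, q₋₂=1):
  k=0: a=0, p=0, q=1
  k=1: a=4, p=1, q=4
  k=2: a=1, p=1, q=5

1/5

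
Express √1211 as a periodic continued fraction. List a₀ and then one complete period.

a₀ = ⌊√1211⌋ = 34.
With m₀=0, d₀=1 and mₖ₊₁ = dₖaₖ − mₖ, dₖ₊₁ = (n − mₖ₊₁²)/dₖ, aₖ₊₁ = ⌊(a₀+mₖ₊₁)/dₖ₊₁⌋:
  k=1: m=34, d=55, a=1
  k=2: m=21, d=14, a=3
  k=3: m=21, d=55, a=1
  k=4: m=34, d=1, a=68
d=1 and a=2a₀=68 at k=4, so the next step gives (m, d) = (34, 55) again — its k=1 value — and the period has length 4.

[34; 1, 3, 1, 68]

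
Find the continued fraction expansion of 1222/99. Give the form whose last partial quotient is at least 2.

[12; 2, 1, 10, 3]

1222 = 12*99 + 34
99 = 2*34 + 31
34 = 1*31 + 3
31 = 10*3 + 1
3 = 3*1 + 0  (stop)
So 1222/99 = [12; 2, 1, 10, 3].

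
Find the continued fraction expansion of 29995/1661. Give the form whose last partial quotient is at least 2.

[18; 17, 8, 12]

29995 = 18×1661 + 97
1661 = 17×97 + 12
97 = 8×12 + 1
12 = 12×1 + 0  (stop)
So 29995/1661 = [18; 17, 8, 12].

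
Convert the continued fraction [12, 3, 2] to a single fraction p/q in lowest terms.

86/7

Using pₖ = aₖpₖ₋₁ + pₖ₋₂ and qₖ = aₖqₖ₋₁ + qₖ₋₂:
  k=0: a=12, p=12, q=1
  k=1: a=3, p=37, q=3
  k=2: a=2, p=86, q=7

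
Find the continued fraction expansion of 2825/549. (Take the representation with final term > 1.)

2825 = 5×549 + 80
549 = 6×80 + 69
80 = 1×69 + 11
69 = 6×11 + 3
11 = 3×3 + 2
3 = 1×2 + 1
2 = 2×1 + 0  (stop)
So 2825/549 = [5; 6, 1, 6, 3, 1, 2].

[5; 6, 1, 6, 3, 1, 2]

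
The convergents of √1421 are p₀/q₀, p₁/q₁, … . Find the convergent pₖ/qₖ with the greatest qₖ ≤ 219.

6823/181

√1421 = [37; 1, 2, 3, 2, 3, 2, 1, 74, …] (period length 8).
Convergents:
  p_0/q_0 = 37/1
  p_1/q_1 = 38/1
  p_2/q_2 = 113/3
  p_3/q_3 = 377/10
  p_4/q_4 = 867/23
  p_5/q_5 = 2978/79
  p_6/q_6 = 6823/181
  p_7/q_7 = 9801/260
q_6 = 181 ≤ 219 < 260 = q_7, so the answer is 6823/181.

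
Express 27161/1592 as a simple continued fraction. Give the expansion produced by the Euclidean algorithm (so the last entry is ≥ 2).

27161 = 17·1592 + 97
1592 = 16·97 + 40
97 = 2·40 + 17
40 = 2·17 + 6
17 = 2·6 + 5
6 = 1·5 + 1
5 = 5·1 + 0  (stop)
So 27161/1592 = [17; 16, 2, 2, 2, 1, 5].

[17; 16, 2, 2, 2, 1, 5]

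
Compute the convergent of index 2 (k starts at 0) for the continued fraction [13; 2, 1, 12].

Using pₖ = aₖpₖ₋₁ + pₖ₋₂, qₖ = aₖqₖ₋₁ + qₖ₋₂ (with p₋₁=1, p₋₂=0, q₋₁=0, q₋₂=1):
  k=0: a=13, p=13, q=1
  k=1: a=2, p=27, q=2
  k=2: a=1, p=40, q=3

40/3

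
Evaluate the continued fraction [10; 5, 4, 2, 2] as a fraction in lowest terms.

1172/115

Fold from the inside: start with 2/1.
  2 + 1/2 = 5/2
  4 + 2/5 = 22/5
  5 + 5/22 = 115/22
  10 + 22/115 = 1172/115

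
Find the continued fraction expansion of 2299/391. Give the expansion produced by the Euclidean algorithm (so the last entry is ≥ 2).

[5; 1, 7, 3, 7, 2]

2299 = 5·391 + 344
391 = 1·344 + 47
344 = 7·47 + 15
47 = 3·15 + 2
15 = 7·2 + 1
2 = 2·1 + 0  (stop)
So 2299/391 = [5; 1, 7, 3, 7, 2].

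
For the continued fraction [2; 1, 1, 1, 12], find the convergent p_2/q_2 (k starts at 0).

5/2

Using pₖ = aₖpₖ₋₁ + pₖ₋₂, qₖ = aₖqₖ₋₁ + qₖ₋₂ (with p₋₁=1, p₋₂=0, q₋₁=0, q₋₂=1):
  k=0: a=2, p=2, q=1
  k=1: a=1, p=3, q=1
  k=2: a=1, p=5, q=2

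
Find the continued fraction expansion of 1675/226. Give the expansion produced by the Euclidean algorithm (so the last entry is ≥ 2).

[7; 2, 2, 3, 13]

1675 = 7*226 + 93
226 = 2*93 + 40
93 = 2*40 + 13
40 = 3*13 + 1
13 = 13*1 + 0  (stop)
So 1675/226 = [7; 2, 2, 3, 13].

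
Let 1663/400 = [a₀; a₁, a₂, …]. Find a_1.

6

1663 = 4·400 + 63   →  a_0 = 4
400 = 6·63 + 22   →  a_1 = 6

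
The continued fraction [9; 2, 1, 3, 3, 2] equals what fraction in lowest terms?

777/83

Using pₖ = aₖpₖ₋₁ + pₖ₋₂ and qₖ = aₖqₖ₋₁ + qₖ₋₂:
  k=0: a=9, p=9, q=1
  k=1: a=2, p=19, q=2
  k=2: a=1, p=28, q=3
  k=3: a=3, p=103, q=11
  k=4: a=3, p=337, q=36
  k=5: a=2, p=777, q=83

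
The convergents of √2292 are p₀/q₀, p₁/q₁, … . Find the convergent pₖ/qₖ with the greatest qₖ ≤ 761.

36337/759

√2292 = [47; 1, 6, 1, 94, …] (period length 4).
Convergents:
  p_0/q_0 = 47/1
  p_1/q_1 = 48/1
  p_2/q_2 = 335/7
  p_3/q_3 = 383/8
  p_4/q_4 = 36337/759
  p_5/q_5 = 36720/767
q_4 = 759 ≤ 761 < 767 = q_5, so the answer is 36337/759.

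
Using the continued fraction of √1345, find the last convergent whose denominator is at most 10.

√1345 = [36; 1, 2, 14, 2, 1, 72, …] (period length 6).
Convergents:
  p_0/q_0 = 36/1
  p_1/q_1 = 37/1
  p_2/q_2 = 110/3
  p_3/q_3 = 1577/43
q_2 = 3 ≤ 10 < 43 = q_3, so the answer is 110/3.

110/3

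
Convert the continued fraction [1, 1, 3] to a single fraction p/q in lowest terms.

Using pₖ = aₖpₖ₋₁ + pₖ₋₂ and qₖ = aₖqₖ₋₁ + qₖ₋₂:
  k=0: a=1, p=1, q=1
  k=1: a=1, p=2, q=1
  k=2: a=3, p=7, q=4

7/4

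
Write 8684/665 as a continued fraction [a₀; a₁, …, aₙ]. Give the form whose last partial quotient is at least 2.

[13; 17, 19, 2]

8684 = 13·665 + 39
665 = 17·39 + 2
39 = 19·2 + 1
2 = 2·1 + 0  (stop)
So 8684/665 = [13; 17, 19, 2].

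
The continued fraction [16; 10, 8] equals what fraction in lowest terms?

1304/81

Using pₖ = aₖpₖ₋₁ + pₖ₋₂ and qₖ = aₖqₖ₋₁ + qₖ₋₂:
  k=0: a=16, p=16, q=1
  k=1: a=10, p=161, q=10
  k=2: a=8, p=1304, q=81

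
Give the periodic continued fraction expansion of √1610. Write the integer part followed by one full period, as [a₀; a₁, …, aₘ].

a₀ = ⌊√1610⌋ = 40.
With m₀=0, d₀=1 and mₖ₊₁ = dₖaₖ − mₖ, dₖ₊₁ = (n − mₖ₊₁²)/dₖ, aₖ₊₁ = ⌊(a₀+mₖ₊₁)/dₖ₊₁⌋:
  k=1: m=40, d=10, a=8
  k=2: m=40, d=1, a=80
d=1 and a=2a₀=80 at k=2, so the next step gives (m, d) = (40, 10) again — its k=1 value — and the period has length 2.

[40; 8, 80]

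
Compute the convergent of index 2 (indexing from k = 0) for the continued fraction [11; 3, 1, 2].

45/4

Using pₖ = aₖpₖ₋₁ + pₖ₋₂, qₖ = aₖqₖ₋₁ + qₖ₋₂ (with p₋₁=1, p₋₂=0, q₋₁=0, q₋₂=1):
  k=0: a=11, p=11, q=1
  k=1: a=3, p=34, q=3
  k=2: a=1, p=45, q=4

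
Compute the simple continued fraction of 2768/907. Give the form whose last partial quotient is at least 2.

2768 = 3*907 + 47
907 = 19*47 + 14
47 = 3*14 + 5
14 = 2*5 + 4
5 = 1*4 + 1
4 = 4*1 + 0  (stop)
So 2768/907 = [3; 19, 3, 2, 1, 4].

[3; 19, 3, 2, 1, 4]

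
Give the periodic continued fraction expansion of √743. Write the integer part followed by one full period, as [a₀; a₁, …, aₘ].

a₀ = ⌊√743⌋ = 27.

[27; 3, 1, 7, 27, 7, 1, 3, 54]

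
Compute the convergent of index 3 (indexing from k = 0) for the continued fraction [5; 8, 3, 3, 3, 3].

Using pₖ = aₖpₖ₋₁ + pₖ₋₂, qₖ = aₖqₖ₋₁ + qₖ₋₂ (with p₋₁=1, p₋₂=0, q₋₁=0, q₋₂=1):
  k=0: a=5, p=5, q=1
  k=1: a=8, p=41, q=8
  k=2: a=3, p=128, q=25
  k=3: a=3, p=425, q=83

425/83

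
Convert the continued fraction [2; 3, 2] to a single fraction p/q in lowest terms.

16/7

Using pₖ = aₖpₖ₋₁ + pₖ₋₂ and qₖ = aₖqₖ₋₁ + qₖ₋₂:
  k=0: a=2, p=2, q=1
  k=1: a=3, p=7, q=3
  k=2: a=2, p=16, q=7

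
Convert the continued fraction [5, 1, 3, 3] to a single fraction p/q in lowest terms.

75/13

Using pₖ = aₖpₖ₋₁ + pₖ₋₂ and qₖ = aₖqₖ₋₁ + qₖ₋₂:
  k=0: a=5, p=5, q=1
  k=1: a=1, p=6, q=1
  k=2: a=3, p=23, q=4
  k=3: a=3, p=75, q=13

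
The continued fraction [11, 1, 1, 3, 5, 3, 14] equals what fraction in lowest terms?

Using pₖ = aₖpₖ₋₁ + pₖ₋₂ and qₖ = aₖqₖ₋₁ + qₖ₋₂:
  k=0: a=11, p=11, q=1
  k=1: a=1, p=12, q=1
  k=2: a=1, p=23, q=2
  k=3: a=3, p=81, q=7
  k=4: a=5, p=428, q=37
  k=5: a=3, p=1365, q=118
  k=6: a=14, p=19538, q=1689

19538/1689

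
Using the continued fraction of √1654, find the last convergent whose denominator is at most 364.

√1654 = [40; 1, 2, 40, 2, 1, 80, …] (period length 6).
Convergents:
  p_0/q_0 = 40/1
  p_1/q_1 = 41/1
  p_2/q_2 = 122/3
  p_3/q_3 = 4921/121
  p_4/q_4 = 9964/245
  p_5/q_5 = 14885/366
q_4 = 245 ≤ 364 < 366 = q_5, so the answer is 9964/245.

9964/245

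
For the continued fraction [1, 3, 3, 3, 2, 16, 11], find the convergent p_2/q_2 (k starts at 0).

Using pₖ = aₖpₖ₋₁ + pₖ₋₂, qₖ = aₖqₖ₋₁ + qₖ₋₂ (with p₋₁=1, p₋₂=0, q₋₁=0, q₋₂=1):
  k=0: a=1, p=1, q=1
  k=1: a=3, p=4, q=3
  k=2: a=3, p=13, q=10

13/10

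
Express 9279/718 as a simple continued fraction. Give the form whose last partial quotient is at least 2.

[12; 1, 12, 18, 3]

9279 = 12·718 + 663
718 = 1·663 + 55
663 = 12·55 + 3
55 = 18·3 + 1
3 = 3·1 + 0  (stop)
So 9279/718 = [12; 1, 12, 18, 3].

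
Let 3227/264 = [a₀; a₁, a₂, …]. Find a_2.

3227 = 12·264 + 59   →  a_0 = 12
264 = 4·59 + 28   →  a_1 = 4
59 = 2·28 + 3   →  a_2 = 2

2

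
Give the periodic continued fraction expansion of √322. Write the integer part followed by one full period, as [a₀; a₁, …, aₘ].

[17; 1, 16, 1, 34]

a₀ = ⌊√322⌋ = 17.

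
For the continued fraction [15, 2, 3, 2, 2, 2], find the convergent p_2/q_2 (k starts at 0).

Using pₖ = aₖpₖ₋₁ + pₖ₋₂, qₖ = aₖqₖ₋₁ + qₖ₋₂ (with p₋₁=1, p₋₂=0, q₋₁=0, q₋₂=1):
  k=0: a=15, p=15, q=1
  k=1: a=2, p=31, q=2
  k=2: a=3, p=108, q=7

108/7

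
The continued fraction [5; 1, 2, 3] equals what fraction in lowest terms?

57/10

Using pₖ = aₖpₖ₋₁ + pₖ₋₂ and qₖ = aₖqₖ₋₁ + qₖ₋₂:
  k=0: a=5, p=5, q=1
  k=1: a=1, p=6, q=1
  k=2: a=2, p=17, q=3
  k=3: a=3, p=57, q=10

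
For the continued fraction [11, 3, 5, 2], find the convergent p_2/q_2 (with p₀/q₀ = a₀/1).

181/16

Using pₖ = aₖpₖ₋₁ + pₖ₋₂, qₖ = aₖqₖ₋₁ + qₖ₋₂ (with p₋₁=1, p₋₂=0, q₋₁=0, q₋₂=1):
  k=0: a=11, p=11, q=1
  k=1: a=3, p=34, q=3
  k=2: a=5, p=181, q=16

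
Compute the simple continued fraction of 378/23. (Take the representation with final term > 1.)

378 = 16·23 + 10
23 = 2·10 + 3
10 = 3·3 + 1
3 = 3·1 + 0  (stop)
So 378/23 = [16; 2, 3, 3].

[16; 2, 3, 3]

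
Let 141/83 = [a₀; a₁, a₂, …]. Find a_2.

141 = 1·83 + 58   →  a_0 = 1
83 = 1·58 + 25   →  a_1 = 1
58 = 2·25 + 8   →  a_2 = 2

2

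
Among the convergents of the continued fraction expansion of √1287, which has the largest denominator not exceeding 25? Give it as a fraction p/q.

√1287 = [35; 1, 6, 1, 70, …] (period length 4).
Convergents:
  p_0/q_0 = 35/1
  p_1/q_1 = 36/1
  p_2/q_2 = 251/7
  p_3/q_3 = 287/8
  p_4/q_4 = 20341/567
q_3 = 8 ≤ 25 < 567 = q_4, so the answer is 287/8.

287/8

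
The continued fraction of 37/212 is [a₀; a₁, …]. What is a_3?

2

37 = 0·212 + 37   →  a_0 = 0
212 = 5·37 + 27   →  a_1 = 5
37 = 1·27 + 10   →  a_2 = 1
27 = 2·10 + 7   →  a_3 = 2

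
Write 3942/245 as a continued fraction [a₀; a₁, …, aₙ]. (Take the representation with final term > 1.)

3942 = 16*245 + 22
245 = 11*22 + 3
22 = 7*3 + 1
3 = 3*1 + 0  (stop)
So 3942/245 = [16; 11, 7, 3].

[16; 11, 7, 3]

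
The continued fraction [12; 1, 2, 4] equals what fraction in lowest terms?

Using pₖ = aₖpₖ₋₁ + pₖ₋₂ and qₖ = aₖqₖ₋₁ + qₖ₋₂:
  k=0: a=12, p=12, q=1
  k=1: a=1, p=13, q=1
  k=2: a=2, p=38, q=3
  k=3: a=4, p=165, q=13

165/13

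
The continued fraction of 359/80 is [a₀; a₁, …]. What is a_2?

19

359 = 4·80 + 39   →  a_0 = 4
80 = 2·39 + 2   →  a_1 = 2
39 = 19·2 + 1   →  a_2 = 19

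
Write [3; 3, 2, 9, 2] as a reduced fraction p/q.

457/139

Fold from the inside: start with 2/1.
  9 + 1/2 = 19/2
  2 + 2/19 = 40/19
  3 + 19/40 = 139/40
  3 + 40/139 = 457/139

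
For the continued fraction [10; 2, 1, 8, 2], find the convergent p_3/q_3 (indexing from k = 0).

269/26

Using pₖ = aₖpₖ₋₁ + pₖ₋₂, qₖ = aₖqₖ₋₁ + qₖ₋₂ (with p₋₁=1, p₋₂=0, q₋₁=0, q₋₂=1):
  k=0: a=10, p=10, q=1
  k=1: a=2, p=21, q=2
  k=2: a=1, p=31, q=3
  k=3: a=8, p=269, q=26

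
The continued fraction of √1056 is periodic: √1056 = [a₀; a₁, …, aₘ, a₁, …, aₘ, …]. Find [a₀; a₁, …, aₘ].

a₀ = ⌊√1056⌋ = 32.
With m₀=0, d₀=1 and mₖ₊₁ = dₖaₖ − mₖ, dₖ₊₁ = (n − mₖ₊₁²)/dₖ, aₖ₊₁ = ⌊(a₀+mₖ₊₁)/dₖ₊₁⌋:
  k=1: m=32, d=32, a=2
  k=2: m=32, d=1, a=64
d=1 and a=2a₀=64 at k=2, so the next step gives (m, d) = (32, 32) again — its k=1 value — and the period has length 2.

[32; 2, 64]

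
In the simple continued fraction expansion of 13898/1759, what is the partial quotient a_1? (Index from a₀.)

13898 = 7·1759 + 1585   →  a_0 = 7
1759 = 1·1585 + 174   →  a_1 = 1

1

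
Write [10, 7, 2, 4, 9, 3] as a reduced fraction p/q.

19468/1921

Fold from the inside: start with 3/1.
  9 + 1/3 = 28/3
  4 + 3/28 = 115/28
  2 + 28/115 = 258/115
  7 + 115/258 = 1921/258
  10 + 258/1921 = 19468/1921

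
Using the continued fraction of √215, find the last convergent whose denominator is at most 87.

1261/86

√215 = [14; 1, 1, 1, 28, …] (period length 4).
Convergents:
  p_0/q_0 = 14/1
  p_1/q_1 = 15/1
  p_2/q_2 = 29/2
  p_3/q_3 = 44/3
  p_4/q_4 = 1261/86
  p_5/q_5 = 1305/89
q_4 = 86 ≤ 87 < 89 = q_5, so the answer is 1261/86.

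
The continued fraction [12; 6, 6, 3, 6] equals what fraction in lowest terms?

8988/739

Using pₖ = aₖpₖ₋₁ + pₖ₋₂ and qₖ = aₖqₖ₋₁ + qₖ₋₂:
  k=0: a=12, p=12, q=1
  k=1: a=6, p=73, q=6
  k=2: a=6, p=450, q=37
  k=3: a=3, p=1423, q=117
  k=4: a=6, p=8988, q=739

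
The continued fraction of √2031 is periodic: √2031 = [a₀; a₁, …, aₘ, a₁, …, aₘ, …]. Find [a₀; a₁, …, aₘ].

[45; 15, 90]

a₀ = ⌊√2031⌋ = 45.
With m₀=0, d₀=1 and mₖ₊₁ = dₖaₖ − mₖ, dₖ₊₁ = (n − mₖ₊₁²)/dₖ, aₖ₊₁ = ⌊(a₀+mₖ₊₁)/dₖ₊₁⌋:
  k=1: m=45, d=6, a=15
  k=2: m=45, d=1, a=90
d=1 and a=2a₀=90 at k=2, so the next step gives (m, d) = (45, 6) again — its k=1 value — and the period has length 2.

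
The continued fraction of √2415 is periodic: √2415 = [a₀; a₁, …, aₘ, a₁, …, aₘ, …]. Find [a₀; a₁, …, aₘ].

[49; 7, 98]

a₀ = ⌊√2415⌋ = 49.
With m₀=0, d₀=1 and mₖ₊₁ = dₖaₖ − mₖ, dₖ₊₁ = (n − mₖ₊₁²)/dₖ, aₖ₊₁ = ⌊(a₀+mₖ₊₁)/dₖ₊₁⌋:
  k=1: m=49, d=14, a=7
  k=2: m=49, d=1, a=98
d=1 and a=2a₀=98 at k=2, so the next step gives (m, d) = (49, 14) again — its k=1 value — and the period has length 2.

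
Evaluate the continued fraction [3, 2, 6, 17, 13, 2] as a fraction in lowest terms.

Fold from the inside: start with 2/1.
  13 + 1/2 = 27/2
  17 + 2/27 = 461/27
  6 + 27/461 = 2793/461
  2 + 461/2793 = 6047/2793
  3 + 2793/6047 = 20934/6047

20934/6047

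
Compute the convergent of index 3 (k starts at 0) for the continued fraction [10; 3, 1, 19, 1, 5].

810/79

Using pₖ = aₖpₖ₋₁ + pₖ₋₂, qₖ = aₖqₖ₋₁ + qₖ₋₂ (with p₋₁=1, p₋₂=0, q₋₁=0, q₋₂=1):
  k=0: a=10, p=10, q=1
  k=1: a=3, p=31, q=3
  k=2: a=1, p=41, q=4
  k=3: a=19, p=810, q=79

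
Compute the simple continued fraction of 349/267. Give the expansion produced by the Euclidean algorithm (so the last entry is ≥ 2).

349 = 1×267 + 82
267 = 3×82 + 21
82 = 3×21 + 19
21 = 1×19 + 2
19 = 9×2 + 1
2 = 2×1 + 0  (stop)
So 349/267 = [1; 3, 3, 1, 9, 2].

[1; 3, 3, 1, 9, 2]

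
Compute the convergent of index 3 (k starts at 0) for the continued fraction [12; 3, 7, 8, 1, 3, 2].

Using pₖ = aₖpₖ₋₁ + pₖ₋₂, qₖ = aₖqₖ₋₁ + qₖ₋₂ (with p₋₁=1, p₋₂=0, q₋₁=0, q₋₂=1):
  k=0: a=12, p=12, q=1
  k=1: a=3, p=37, q=3
  k=2: a=7, p=271, q=22
  k=3: a=8, p=2205, q=179

2205/179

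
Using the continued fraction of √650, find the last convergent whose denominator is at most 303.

5201/204

√650 = [25; 2, 50, …] (period length 2).
Convergents:
  p_0/q_0 = 25/1
  p_1/q_1 = 51/2
  p_2/q_2 = 2575/101
  p_3/q_3 = 5201/204
  p_4/q_4 = 262625/10301
q_3 = 204 ≤ 303 < 10301 = q_4, so the answer is 5201/204.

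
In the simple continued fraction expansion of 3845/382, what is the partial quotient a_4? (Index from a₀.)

1

3845 = 10·382 + 25   →  a_0 = 10
382 = 15·25 + 7   →  a_1 = 15
25 = 3·7 + 4   →  a_2 = 3
7 = 1·4 + 3   →  a_3 = 1
4 = 1·3 + 1   →  a_4 = 1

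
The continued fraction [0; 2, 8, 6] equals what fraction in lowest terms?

49/104

Using pₖ = aₖpₖ₋₁ + pₖ₋₂ and qₖ = aₖqₖ₋₁ + qₖ₋₂:
  k=0: a=0, p=0, q=1
  k=1: a=2, p=1, q=2
  k=2: a=8, p=8, q=17
  k=3: a=6, p=49, q=104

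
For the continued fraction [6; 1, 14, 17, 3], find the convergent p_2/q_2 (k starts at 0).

Using pₖ = aₖpₖ₋₁ + pₖ₋₂, qₖ = aₖqₖ₋₁ + qₖ₋₂ (with p₋₁=1, p₋₂=0, q₋₁=0, q₋₂=1):
  k=0: a=6, p=6, q=1
  k=1: a=1, p=7, q=1
  k=2: a=14, p=104, q=15

104/15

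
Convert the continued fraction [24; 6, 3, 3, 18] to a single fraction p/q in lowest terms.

27855/1153

Fold from the inside: start with 18/1.
  3 + 1/18 = 55/18
  3 + 18/55 = 183/55
  6 + 55/183 = 1153/183
  24 + 183/1153 = 27855/1153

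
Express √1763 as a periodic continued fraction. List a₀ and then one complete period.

[41; 1, 82]

a₀ = ⌊√1763⌋ = 41.
With m₀=0, d₀=1 and mₖ₊₁ = dₖaₖ − mₖ, dₖ₊₁ = (n − mₖ₊₁²)/dₖ, aₖ₊₁ = ⌊(a₀+mₖ₊₁)/dₖ₊₁⌋:
  k=1: m=41, d=82, a=1
  k=2: m=41, d=1, a=82
d=1 and a=2a₀=82 at k=2, so the next step gives (m, d) = (41, 82) again — its k=1 value — and the period has length 2.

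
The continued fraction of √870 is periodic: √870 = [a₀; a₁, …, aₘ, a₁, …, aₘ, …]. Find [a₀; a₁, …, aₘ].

a₀ = ⌊√870⌋ = 29.
With m₀=0, d₀=1 and mₖ₊₁ = dₖaₖ − mₖ, dₖ₊₁ = (n − mₖ₊₁²)/dₖ, aₖ₊₁ = ⌊(a₀+mₖ₊₁)/dₖ₊₁⌋:
  k=1: m=29, d=29, a=2
  k=2: m=29, d=1, a=58
d=1 and a=2a₀=58 at k=2, so the next step gives (m, d) = (29, 29) again — its k=1 value — and the period has length 2.

[29; 2, 58]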